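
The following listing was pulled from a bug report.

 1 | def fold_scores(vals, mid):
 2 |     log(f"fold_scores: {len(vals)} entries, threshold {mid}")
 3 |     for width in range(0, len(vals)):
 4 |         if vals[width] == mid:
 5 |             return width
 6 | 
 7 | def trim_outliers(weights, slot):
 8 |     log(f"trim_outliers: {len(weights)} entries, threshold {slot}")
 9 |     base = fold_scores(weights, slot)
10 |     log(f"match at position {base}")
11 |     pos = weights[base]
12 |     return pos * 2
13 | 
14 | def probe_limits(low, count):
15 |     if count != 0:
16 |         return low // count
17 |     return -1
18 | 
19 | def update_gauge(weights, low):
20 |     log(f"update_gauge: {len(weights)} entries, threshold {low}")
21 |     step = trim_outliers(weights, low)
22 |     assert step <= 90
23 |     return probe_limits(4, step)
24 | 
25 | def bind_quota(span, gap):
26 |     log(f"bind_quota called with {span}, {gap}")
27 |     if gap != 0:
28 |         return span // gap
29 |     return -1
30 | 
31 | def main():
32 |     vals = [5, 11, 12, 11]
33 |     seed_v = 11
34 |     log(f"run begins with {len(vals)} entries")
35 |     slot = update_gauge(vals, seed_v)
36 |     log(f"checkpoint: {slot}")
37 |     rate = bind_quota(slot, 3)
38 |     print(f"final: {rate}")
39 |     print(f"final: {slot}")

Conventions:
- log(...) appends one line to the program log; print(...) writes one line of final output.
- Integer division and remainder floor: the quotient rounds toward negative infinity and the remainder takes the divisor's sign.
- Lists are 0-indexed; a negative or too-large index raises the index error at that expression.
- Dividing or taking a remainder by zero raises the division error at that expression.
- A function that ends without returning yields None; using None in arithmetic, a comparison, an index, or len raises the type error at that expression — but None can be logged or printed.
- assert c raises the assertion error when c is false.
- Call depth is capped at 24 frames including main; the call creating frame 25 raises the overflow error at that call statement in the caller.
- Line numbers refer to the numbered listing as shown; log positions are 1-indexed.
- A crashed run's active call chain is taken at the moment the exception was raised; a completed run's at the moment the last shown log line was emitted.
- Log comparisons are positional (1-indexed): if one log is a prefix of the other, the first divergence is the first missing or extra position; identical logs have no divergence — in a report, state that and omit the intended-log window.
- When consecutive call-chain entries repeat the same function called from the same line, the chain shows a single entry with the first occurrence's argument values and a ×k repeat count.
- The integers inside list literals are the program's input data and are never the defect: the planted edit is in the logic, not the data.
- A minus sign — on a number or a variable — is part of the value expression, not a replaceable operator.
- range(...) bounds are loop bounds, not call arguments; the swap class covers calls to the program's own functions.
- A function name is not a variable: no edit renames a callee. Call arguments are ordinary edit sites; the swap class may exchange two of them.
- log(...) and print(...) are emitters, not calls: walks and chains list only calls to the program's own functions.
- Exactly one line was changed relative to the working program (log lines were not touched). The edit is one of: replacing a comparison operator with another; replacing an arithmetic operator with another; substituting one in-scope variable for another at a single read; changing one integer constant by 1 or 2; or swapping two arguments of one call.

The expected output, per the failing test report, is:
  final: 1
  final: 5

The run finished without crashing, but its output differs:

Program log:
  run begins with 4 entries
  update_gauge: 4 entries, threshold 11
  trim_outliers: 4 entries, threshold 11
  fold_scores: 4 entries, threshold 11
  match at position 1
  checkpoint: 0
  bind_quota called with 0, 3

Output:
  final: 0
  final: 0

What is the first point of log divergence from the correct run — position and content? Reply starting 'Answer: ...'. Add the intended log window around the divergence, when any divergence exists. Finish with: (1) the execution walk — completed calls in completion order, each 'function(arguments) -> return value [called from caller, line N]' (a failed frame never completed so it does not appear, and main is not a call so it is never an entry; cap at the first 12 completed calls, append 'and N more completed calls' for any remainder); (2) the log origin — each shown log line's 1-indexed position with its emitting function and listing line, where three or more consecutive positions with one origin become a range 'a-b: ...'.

Answer: position 6 — the shown line 'checkpoint: 0' should read 'checkpoint: 5'.
Intended log window:
  4: fold_scores: 4 entries, threshold 11
  5: match at position 1
  6: checkpoint: 5
  7: bind_quota called with 5, 3
Execution walk:
  fold_scores([5, 11, 12, 11], 11) -> 1  [called from trim_outliers, line 9]
  trim_outliers([5, 11, 12, 11], 11) -> 22  [called from update_gauge, line 21]
  probe_limits(4, 22) -> 0  [called from update_gauge, line 23]
  update_gauge([5, 11, 12, 11], 11) -> 0  [called from main, line 35]
  bind_quota(0, 3) -> 0  [called from main, line 37]
Log line origins:
  1 — main, line 34
  2 — update_gauge, line 20
  3 — trim_outliers, line 8
  4 — fold_scores, line 2
  5 — trim_outliers, line 10
  6 — main, line 36
  7 — bind_quota, line 26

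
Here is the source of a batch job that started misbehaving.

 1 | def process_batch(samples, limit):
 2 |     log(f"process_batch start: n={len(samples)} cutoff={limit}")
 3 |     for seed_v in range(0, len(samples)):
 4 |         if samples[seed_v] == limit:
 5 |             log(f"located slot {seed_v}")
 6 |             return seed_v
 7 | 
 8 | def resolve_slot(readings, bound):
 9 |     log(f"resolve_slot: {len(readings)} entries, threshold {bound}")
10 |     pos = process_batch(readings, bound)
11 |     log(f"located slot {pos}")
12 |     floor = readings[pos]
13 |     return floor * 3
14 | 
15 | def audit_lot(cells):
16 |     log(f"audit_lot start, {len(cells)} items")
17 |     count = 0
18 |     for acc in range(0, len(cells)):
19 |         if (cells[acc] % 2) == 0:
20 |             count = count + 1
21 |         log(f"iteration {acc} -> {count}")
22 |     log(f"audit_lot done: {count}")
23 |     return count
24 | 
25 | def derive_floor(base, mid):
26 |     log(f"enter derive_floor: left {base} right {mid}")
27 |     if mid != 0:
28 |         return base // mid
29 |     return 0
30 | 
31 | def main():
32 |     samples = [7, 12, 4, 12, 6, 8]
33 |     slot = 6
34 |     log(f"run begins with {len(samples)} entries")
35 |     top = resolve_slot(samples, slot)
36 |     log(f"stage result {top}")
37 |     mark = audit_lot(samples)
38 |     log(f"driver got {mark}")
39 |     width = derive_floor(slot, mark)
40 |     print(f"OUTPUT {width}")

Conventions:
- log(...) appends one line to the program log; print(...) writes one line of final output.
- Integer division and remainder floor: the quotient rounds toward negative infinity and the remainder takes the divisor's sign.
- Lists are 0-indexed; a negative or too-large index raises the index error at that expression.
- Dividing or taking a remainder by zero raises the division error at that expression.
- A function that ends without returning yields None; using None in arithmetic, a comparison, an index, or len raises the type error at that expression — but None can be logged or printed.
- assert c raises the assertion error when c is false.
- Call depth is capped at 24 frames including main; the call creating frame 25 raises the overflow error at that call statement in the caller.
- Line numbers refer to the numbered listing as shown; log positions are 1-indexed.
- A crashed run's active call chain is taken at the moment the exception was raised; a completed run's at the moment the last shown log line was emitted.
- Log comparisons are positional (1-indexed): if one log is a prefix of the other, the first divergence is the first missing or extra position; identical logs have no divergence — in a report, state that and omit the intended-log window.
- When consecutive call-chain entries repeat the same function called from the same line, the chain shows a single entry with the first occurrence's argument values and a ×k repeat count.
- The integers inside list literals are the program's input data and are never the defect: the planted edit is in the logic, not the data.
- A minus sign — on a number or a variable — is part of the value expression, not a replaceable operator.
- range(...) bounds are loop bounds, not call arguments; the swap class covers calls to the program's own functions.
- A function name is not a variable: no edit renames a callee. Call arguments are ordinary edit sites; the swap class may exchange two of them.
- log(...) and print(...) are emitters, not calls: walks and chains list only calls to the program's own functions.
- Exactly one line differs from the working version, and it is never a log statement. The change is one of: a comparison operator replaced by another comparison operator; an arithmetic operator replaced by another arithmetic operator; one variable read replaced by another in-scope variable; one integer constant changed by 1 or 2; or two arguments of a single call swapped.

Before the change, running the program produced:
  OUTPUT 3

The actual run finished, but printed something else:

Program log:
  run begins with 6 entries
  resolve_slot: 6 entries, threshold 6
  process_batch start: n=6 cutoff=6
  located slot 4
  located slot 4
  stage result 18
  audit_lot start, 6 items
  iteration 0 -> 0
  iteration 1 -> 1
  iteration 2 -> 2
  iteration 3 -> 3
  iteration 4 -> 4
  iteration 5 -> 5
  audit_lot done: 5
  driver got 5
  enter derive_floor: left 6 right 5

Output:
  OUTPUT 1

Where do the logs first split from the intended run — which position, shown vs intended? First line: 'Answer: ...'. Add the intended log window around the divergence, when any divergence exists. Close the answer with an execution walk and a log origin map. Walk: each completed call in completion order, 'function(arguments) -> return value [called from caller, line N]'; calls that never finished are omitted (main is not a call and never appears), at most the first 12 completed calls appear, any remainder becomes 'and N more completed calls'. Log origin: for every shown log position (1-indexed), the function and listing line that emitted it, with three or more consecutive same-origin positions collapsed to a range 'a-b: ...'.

Answer: position 16 — the shown line 'enter derive_floor: left 6 right 5' should read 'enter derive_floor: left 18 right 5'.
Intended log window:
  14: audit_lot done: 5
  15: driver got 5
  16: enter derive_floor: left 18 right 5
Execution walk:
  process_batch([7, 12, 4, 12, 6, 8], 6) -> 4  [called from resolve_slot, line 10]
  resolve_slot([7, 12, 4, 12, 6, 8], 6) -> 18  [called from main, line 35]
  audit_lot([7, 12, 4, 12, 6, 8]) -> 5  [called from main, line 37]
  derive_floor(6, 5) -> 1  [called from main, line 39]
Origin of each log line:
  1: logged in main at line 34
  2: logged in resolve_slot at line 9
  3: logged in process_batch at line 2
  4: logged in process_batch at line 5
  5: logged in resolve_slot at line 11
  6: logged in main at line 36
  7: logged in audit_lot at line 16
  8-13: logged in audit_lot at line 21
  14: logged in audit_lot at line 22
  15: logged in main at line 38
  16: logged in derive_floor at line 26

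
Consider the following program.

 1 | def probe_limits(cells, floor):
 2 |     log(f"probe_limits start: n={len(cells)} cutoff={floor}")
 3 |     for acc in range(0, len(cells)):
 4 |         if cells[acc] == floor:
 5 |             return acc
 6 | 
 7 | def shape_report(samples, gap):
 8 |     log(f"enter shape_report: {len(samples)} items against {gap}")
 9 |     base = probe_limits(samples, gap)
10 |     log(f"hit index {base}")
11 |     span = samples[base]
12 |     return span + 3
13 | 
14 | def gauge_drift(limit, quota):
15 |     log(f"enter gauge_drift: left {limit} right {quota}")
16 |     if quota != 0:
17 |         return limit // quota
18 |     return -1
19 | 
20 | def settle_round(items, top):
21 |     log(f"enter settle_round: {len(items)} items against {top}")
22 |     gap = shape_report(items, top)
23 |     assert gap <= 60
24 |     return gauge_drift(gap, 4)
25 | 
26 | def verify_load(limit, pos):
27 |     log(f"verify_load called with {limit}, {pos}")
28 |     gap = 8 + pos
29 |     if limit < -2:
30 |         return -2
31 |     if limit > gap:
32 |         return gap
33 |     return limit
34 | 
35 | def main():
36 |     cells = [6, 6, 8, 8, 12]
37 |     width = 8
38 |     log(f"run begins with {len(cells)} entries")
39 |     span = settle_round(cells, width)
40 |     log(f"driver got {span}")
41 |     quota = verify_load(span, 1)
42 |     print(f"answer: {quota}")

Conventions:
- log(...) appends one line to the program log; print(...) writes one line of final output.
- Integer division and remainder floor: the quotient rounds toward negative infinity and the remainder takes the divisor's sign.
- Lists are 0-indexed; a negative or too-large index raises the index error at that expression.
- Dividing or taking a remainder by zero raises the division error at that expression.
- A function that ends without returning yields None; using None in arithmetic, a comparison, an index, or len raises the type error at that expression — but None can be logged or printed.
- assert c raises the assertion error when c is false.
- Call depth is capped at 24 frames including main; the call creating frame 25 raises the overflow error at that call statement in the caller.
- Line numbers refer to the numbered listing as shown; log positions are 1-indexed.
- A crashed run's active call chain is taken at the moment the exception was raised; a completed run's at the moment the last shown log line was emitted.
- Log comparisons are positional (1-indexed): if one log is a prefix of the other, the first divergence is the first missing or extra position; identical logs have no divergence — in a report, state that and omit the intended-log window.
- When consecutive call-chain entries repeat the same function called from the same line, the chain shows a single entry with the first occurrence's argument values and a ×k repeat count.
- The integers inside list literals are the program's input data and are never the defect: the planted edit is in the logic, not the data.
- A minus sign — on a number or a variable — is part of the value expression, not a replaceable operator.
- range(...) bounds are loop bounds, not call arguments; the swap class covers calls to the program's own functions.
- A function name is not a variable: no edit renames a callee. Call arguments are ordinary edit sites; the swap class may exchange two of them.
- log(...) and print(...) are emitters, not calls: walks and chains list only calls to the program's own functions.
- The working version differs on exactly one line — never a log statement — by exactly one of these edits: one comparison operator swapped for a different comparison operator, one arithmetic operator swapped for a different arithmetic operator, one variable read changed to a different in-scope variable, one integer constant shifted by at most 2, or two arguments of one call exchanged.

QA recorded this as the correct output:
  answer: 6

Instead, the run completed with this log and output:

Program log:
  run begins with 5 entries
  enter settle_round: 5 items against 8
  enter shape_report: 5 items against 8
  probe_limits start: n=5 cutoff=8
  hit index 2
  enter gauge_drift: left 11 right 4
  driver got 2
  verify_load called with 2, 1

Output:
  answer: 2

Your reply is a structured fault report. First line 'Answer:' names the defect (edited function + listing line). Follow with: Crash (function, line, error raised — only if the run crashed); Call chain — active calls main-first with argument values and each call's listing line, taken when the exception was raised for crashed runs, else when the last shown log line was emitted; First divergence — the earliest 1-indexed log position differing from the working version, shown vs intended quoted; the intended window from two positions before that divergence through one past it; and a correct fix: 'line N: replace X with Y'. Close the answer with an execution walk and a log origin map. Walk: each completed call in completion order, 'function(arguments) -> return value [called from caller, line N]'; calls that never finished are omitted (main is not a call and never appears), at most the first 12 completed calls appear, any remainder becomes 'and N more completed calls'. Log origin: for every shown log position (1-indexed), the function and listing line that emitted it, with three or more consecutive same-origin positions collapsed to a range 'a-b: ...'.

Answer: the defect is in shape_report at line 12.
The tell: At log position 6 the runs split — shown 'enter gauge_drift: left 11 right 4', but the working version logs 'enter gauge_drift: left 24 right 4'.
Call chain: main -> verify_load(2, 1) (called at line 41).
First divergence: position 6 — shown 'enter gauge_drift: left 11 right 4', intended 'enter gauge_drift: left 24 right 4'.
Intended log window:
  4: probe_limits start: n=5 cutoff=8
  5: hit index 2
  6: enter gauge_drift: left 24 right 4
  7: driver got 6
Execution walk:
  probe_limits([6, 6, 8, 8, 12], 8) -> 2  [called from shape_report, line 9]
  shape_report([6, 6, 8, 8, 12], 8) -> 11  [called from settle_round, line 22]
  gauge_drift(11, 4) -> 2  [called from settle_round, line 24]
  settle_round([6, 6, 8, 8, 12], 8) -> 2  [called from main, line 39]
  verify_load(2, 1) -> 2  [called from main, line 41]
Log line origins:
  1 — main, line 38
  2 — settle_round, line 21
  3 — shape_report, line 8
  4 — probe_limits, line 2
  5 — shape_report, line 10
  6 — gauge_drift, line 15
  7 — main, line 40
  8 — verify_load, line 27
A correct fix: line 12: replace `+` with `*`.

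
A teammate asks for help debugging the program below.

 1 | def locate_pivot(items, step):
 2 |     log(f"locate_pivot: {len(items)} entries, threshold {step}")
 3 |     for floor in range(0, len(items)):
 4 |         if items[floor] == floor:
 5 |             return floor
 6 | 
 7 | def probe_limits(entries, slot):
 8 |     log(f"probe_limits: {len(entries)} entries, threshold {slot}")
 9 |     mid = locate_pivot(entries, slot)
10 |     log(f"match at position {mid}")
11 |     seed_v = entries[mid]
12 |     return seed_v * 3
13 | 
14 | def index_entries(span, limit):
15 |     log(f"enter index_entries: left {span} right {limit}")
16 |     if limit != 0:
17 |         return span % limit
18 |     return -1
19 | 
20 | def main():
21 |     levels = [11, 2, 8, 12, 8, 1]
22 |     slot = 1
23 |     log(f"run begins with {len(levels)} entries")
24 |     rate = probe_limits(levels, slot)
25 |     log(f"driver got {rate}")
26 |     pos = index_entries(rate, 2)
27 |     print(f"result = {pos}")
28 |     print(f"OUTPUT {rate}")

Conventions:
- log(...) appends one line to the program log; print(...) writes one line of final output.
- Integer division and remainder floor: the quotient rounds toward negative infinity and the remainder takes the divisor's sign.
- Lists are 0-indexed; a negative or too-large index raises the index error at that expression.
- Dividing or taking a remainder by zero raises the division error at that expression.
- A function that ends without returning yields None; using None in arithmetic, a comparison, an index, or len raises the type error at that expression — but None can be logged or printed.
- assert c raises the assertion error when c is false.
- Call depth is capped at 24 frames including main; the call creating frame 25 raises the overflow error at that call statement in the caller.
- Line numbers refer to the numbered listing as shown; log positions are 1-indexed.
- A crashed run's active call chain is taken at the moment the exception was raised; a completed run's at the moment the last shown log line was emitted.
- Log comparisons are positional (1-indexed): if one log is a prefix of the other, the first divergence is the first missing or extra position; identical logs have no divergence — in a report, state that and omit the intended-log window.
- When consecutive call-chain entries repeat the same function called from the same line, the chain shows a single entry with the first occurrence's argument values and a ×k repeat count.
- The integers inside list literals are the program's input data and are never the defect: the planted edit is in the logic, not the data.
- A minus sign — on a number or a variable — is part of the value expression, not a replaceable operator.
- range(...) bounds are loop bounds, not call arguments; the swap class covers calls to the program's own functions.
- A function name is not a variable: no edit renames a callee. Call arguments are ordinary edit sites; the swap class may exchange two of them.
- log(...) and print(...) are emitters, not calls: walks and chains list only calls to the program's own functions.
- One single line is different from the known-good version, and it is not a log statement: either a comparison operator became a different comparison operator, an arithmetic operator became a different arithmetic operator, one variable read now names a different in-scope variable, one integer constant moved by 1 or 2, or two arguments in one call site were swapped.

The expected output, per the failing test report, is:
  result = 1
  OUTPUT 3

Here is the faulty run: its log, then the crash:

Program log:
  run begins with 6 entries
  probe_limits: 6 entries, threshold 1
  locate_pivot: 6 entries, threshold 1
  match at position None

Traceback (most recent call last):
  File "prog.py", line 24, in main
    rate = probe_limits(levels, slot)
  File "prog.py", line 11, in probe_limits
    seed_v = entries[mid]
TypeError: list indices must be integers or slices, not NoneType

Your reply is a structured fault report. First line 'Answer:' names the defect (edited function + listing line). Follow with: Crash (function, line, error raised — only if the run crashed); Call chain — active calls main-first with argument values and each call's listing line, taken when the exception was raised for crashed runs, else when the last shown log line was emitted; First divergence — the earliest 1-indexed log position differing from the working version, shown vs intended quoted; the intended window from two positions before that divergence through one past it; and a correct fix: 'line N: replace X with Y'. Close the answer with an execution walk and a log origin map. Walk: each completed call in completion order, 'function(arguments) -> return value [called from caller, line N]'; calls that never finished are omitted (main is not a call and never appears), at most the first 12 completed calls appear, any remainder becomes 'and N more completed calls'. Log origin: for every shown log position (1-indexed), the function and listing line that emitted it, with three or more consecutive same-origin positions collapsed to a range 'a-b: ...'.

Answer: the defect is in locate_pivot at line 4.
Key fact: The earliest visible damage is log position 4 — 'match at position None' rather than the intended 'match at position 5'.
Crash: probe_limits, line 11, TypeError.
Call chain: main -> probe_limits([11, 2, 8, 12, 8, 1], 1) (called at line 24).
First divergence: position 4; shown 'match at position None' vs intended 'match at position 5'.
Intended log window:
  2: probe_limits: 6 entries, threshold 1
  3: locate_pivot: 6 entries, threshold 1
  4: match at position 5
  5: driver got 3
Execution walk:
  locate_pivot([11, 2, 8, 12, 8, 1], 1) -> None  [called from probe_limits, line 9]
Origin of each log line:
  1: from main, line 23
  2: from probe_limits, line 8
  3: from locate_pivot, line 2
  4: from probe_limits, line 10
A correct fix: line 4: replace `items[floor] == floor` with `items[floor] == step`.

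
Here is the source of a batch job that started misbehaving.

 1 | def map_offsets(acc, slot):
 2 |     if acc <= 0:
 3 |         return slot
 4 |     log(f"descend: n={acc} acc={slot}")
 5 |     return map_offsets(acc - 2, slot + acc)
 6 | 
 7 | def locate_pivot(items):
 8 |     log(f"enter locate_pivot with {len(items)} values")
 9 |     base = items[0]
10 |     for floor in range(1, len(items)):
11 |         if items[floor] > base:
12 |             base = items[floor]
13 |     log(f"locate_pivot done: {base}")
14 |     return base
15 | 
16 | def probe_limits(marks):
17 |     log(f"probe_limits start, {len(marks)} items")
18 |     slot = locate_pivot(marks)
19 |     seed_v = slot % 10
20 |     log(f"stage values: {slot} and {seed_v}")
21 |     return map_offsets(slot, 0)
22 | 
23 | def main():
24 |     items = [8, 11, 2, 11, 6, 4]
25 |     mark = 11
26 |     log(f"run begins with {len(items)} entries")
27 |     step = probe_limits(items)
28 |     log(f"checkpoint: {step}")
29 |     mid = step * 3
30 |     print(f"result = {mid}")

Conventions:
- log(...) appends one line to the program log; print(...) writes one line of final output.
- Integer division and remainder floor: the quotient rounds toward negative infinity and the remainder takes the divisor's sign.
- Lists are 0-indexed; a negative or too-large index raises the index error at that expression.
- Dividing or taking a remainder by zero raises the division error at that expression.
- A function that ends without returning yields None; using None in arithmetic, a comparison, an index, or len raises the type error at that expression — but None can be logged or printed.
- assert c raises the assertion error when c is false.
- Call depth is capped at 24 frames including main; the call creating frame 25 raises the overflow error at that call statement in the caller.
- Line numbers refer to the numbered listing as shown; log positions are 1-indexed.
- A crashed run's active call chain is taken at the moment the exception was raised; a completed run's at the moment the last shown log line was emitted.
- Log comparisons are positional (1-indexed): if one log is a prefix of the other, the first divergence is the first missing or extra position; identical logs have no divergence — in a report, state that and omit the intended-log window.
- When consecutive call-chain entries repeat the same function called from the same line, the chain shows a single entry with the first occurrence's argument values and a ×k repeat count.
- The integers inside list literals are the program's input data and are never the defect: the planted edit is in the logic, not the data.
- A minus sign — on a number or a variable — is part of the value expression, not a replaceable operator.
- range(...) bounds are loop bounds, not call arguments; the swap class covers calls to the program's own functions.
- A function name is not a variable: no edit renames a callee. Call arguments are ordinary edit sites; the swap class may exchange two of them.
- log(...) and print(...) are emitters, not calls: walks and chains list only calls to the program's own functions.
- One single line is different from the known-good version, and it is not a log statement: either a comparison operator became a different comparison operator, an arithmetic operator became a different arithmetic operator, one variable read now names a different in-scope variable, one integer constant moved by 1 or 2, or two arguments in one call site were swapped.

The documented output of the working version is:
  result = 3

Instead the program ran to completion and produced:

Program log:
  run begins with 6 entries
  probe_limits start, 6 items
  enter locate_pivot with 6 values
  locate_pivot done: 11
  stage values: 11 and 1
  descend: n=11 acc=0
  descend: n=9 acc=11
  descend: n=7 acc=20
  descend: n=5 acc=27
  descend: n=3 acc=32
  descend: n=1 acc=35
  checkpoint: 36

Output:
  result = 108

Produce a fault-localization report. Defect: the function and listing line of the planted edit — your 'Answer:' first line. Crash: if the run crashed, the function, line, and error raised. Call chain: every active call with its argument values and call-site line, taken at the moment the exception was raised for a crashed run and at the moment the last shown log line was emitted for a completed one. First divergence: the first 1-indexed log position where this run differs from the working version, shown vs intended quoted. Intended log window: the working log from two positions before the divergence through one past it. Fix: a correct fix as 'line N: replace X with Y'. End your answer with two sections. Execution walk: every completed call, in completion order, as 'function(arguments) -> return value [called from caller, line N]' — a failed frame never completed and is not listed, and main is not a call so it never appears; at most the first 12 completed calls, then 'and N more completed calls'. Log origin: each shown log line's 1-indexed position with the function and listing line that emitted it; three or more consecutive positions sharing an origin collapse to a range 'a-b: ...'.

Answer: the defect is in probe_limits at line 21.
Core observation: At log position 6 the runs split — shown 'descend: n=11 acc=0', but the working version logs 'descend: n=1 acc=0'.
Call chain: main.
First divergence: position 6 — shown 'descend: n=11 acc=0', intended 'descend: n=1 acc=0'.
Intended log window:
  4: locate_pivot done: 11
  5: stage values: 11 and 1
  6: descend: n=1 acc=0
  7: checkpoint: 1
Execution walk:
  locate_pivot([8, 11, 2, 11, 6, 4]) -> 11  [called from probe_limits, line 18]
  map_offsets(-1, 36) -> 36  [called from map_offsets, line 5]
  map_offsets(1, 35) -> 36  [called from map_offsets, line 5]
  map_offsets(3, 32) -> 36  [called from map_offsets, line 5]
  map_offsets(5, 27) -> 36  [called from map_offsets, line 5]
  map_offsets(7, 20) -> 36  [called from map_offsets, line 5]
  map_offsets(9, 11) -> 36  [called from map_offsets, line 5]
  map_offsets(11, 0) -> 36  [called from probe_limits, line 21]
  probe_limits([8, 11, 2, 11, 6, 4]) -> 36  [called from main, line 27]
Origin of each log line:
  1: logged in main at line 26
  2: logged in probe_limits at line 17
  3: logged in locate_pivot at line 8
  4: logged in locate_pivot at line 13
  5: logged in probe_limits at line 20
  6-11: logged in map_offsets at line 4
  12: logged in main at line 28
A correct fix: line 21: replace `slot` with `seed_v`.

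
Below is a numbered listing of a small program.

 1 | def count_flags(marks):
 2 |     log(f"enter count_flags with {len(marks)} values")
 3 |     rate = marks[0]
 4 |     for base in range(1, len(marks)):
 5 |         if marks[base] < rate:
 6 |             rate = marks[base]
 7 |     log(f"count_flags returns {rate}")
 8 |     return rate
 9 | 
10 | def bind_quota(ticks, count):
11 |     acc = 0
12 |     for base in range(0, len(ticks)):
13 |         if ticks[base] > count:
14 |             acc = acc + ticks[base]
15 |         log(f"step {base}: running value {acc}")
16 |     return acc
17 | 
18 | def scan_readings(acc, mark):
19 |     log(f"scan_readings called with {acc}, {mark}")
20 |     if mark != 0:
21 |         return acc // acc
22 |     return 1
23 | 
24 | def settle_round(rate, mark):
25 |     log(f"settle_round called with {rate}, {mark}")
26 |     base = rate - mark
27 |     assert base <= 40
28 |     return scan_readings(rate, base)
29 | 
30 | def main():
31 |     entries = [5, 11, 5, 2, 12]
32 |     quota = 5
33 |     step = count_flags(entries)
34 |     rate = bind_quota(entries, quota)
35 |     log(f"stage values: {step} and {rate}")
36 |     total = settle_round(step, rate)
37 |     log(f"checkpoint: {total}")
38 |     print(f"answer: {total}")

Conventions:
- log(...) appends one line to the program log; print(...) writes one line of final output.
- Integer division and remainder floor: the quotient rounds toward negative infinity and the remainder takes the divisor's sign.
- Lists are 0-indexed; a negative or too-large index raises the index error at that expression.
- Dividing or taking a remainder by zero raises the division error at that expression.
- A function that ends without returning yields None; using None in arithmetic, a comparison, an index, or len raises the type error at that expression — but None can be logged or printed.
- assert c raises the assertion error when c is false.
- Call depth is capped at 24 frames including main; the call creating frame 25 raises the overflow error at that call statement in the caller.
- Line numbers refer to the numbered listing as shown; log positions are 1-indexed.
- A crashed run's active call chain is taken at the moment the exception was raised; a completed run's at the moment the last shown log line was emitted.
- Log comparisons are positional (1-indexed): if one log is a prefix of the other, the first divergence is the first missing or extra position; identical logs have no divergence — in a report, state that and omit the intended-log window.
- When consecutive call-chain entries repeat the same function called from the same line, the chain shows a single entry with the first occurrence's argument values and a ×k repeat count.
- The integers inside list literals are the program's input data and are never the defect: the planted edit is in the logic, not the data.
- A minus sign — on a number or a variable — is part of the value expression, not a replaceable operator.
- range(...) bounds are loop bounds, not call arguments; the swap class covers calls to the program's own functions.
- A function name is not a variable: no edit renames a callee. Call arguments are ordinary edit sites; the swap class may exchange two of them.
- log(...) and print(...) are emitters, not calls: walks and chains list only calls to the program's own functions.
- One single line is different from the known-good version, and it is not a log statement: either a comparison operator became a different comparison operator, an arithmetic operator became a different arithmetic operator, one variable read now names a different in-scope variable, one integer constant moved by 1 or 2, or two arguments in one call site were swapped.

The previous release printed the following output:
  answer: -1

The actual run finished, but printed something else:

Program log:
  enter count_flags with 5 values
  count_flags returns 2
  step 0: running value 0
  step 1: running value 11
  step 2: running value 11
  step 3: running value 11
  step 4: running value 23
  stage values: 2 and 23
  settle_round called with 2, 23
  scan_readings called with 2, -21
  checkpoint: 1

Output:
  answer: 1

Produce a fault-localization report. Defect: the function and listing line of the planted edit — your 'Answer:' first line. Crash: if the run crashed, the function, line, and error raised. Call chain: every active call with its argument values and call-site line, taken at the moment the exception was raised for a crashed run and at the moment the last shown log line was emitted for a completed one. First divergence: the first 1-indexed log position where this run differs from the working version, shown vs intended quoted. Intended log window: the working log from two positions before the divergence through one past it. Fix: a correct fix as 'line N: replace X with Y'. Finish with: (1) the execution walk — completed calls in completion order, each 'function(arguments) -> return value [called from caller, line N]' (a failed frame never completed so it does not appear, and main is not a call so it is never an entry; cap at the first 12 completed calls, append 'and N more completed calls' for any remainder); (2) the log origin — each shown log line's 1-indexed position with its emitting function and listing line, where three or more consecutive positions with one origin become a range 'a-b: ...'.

Answer: the defect is in scan_readings at line 21.
Key fact: Everything matches until log position 11, which reads 'checkpoint: 1' in place of 'checkpoint: -1'.
Call chain: main.
First divergence: position 11 — the shown line 'checkpoint: 1' should read 'checkpoint: -1'.
Intended log window:
  9: settle_round called with 2, 23
  10: scan_readings called with 2, -21
  11: checkpoint: -1
Execution walk:
  count_flags([5, 11, 5, 2, 12]) -> 2  [called from main, line 33]
  bind_quota([5, 11, 5, 2, 12], 5) -> 23  [called from main, line 34]
  scan_readings(2, -21) -> 1  [called from settle_round, line 28]
  settle_round(2, 23) -> 1  [called from main, line 36]
Log origin:
  1: logged in count_flags at line 2
  2: logged in count_flags at line 7
  3-7: logged in bind_quota at line 15
  8: logged in main at line 35
  9: logged in settle_round at line 25
  10: logged in scan_readings at line 19
  11: logged in main at line 37
A correct fix: line 21: replace `acc // acc` with `acc // mark`.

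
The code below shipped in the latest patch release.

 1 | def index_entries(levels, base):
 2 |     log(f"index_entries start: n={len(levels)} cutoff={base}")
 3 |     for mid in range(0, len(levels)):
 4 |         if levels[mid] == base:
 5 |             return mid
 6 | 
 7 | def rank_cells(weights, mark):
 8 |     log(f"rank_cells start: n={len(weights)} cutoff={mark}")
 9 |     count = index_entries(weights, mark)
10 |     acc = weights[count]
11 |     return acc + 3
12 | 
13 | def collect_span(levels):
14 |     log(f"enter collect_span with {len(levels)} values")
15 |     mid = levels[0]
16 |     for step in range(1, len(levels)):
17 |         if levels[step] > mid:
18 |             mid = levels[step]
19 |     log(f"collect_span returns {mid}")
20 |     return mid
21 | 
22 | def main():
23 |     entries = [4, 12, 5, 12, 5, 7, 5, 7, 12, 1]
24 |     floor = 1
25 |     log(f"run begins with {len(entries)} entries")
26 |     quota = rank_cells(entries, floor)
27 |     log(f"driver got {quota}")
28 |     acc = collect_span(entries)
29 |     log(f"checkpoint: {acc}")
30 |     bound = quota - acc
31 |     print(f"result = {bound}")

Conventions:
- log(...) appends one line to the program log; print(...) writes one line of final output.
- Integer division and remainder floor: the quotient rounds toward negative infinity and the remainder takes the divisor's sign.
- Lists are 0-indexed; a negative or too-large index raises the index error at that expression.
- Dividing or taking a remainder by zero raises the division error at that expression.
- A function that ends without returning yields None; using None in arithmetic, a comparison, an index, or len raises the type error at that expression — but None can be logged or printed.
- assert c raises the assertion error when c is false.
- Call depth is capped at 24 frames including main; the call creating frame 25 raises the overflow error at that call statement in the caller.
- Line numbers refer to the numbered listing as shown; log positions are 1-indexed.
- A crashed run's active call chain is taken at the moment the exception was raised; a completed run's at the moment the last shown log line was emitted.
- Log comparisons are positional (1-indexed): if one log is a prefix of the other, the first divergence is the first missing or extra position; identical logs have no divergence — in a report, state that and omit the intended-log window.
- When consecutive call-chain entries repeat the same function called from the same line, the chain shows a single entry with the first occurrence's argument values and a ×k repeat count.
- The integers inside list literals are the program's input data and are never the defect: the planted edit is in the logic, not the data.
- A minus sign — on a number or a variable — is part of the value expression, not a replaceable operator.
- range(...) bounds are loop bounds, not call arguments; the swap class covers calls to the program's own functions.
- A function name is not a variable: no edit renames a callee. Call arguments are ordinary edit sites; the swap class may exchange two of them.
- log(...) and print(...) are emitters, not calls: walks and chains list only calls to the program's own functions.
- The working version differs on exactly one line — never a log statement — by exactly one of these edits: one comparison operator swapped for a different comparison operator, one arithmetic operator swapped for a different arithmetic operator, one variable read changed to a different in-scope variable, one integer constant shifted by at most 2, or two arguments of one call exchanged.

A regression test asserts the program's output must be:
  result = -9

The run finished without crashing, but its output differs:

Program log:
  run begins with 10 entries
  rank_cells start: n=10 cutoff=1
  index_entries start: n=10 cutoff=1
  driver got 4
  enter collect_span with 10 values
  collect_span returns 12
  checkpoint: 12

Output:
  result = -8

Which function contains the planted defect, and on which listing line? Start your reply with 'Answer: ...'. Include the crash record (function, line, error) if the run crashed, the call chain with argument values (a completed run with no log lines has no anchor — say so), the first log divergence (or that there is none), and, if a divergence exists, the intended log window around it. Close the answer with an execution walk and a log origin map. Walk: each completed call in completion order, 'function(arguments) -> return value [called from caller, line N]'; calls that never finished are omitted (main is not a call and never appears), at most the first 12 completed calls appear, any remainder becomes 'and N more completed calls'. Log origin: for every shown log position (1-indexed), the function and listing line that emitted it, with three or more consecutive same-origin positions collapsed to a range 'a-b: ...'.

Answer: the defect is in rank_cells at line 11.
The tell: At log position 4 the runs split — shown 'driver got 4', but the working version logs 'driver got 3'.
Call chain: main.
First divergence: position 4 — the shown line 'driver got 4' should read 'driver got 3'.
Intended log window:
  2: rank_cells start: n=10 cutoff=1
  3: index_entries start: n=10 cutoff=1
  4: driver got 3
  5: enter collect_span with 10 values
Execution walk:
  index_entries([4, 12, 5, 12, 5, 7, 5, 7, 12, 1], 1) -> 9  [called from rank_cells, line 9]
  rank_cells([4, 12, 5, 12, 5, 7, 5, 7, 12, 1], 1) -> 4  [called from main, line 26]
  collect_span([4, 12, 5, 12, 5, 7, 5, 7, 12, 1]) -> 12  [called from main, line 28]
Origin of each log line:
  1 — main, line 25
  2 — rank_cells, line 8
  3 — index_entries, line 2
  4 — main, line 27
  5 — collect_span, line 14
  6 — collect_span, line 19
  7 — main, line 29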